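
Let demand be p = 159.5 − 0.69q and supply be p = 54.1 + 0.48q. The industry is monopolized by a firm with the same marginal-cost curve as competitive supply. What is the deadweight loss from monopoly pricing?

653.34

Competitive equilibrium: 159.5 − 0.69q = 54.1 + 0.48q → q* = 90.0855, p* = 97.341.
Marginal revenue: MR = 159.5 − 1.38q. Set MR = MC: 159.5 − 1.38q = 54.1 + 0.48q → q_m = 56.6667.
Price p_m = 159.5 − 0.69·56.6667 = 120.4; MC(q_m) = 54.1 + 0.48·56.6667 = 81.3.
Competitive q* = 90.0855, so Δq = 33.4188; wedge = 120.4 − 81.3 = 39.1.
Deadweight loss = ½ × 33.4188 × 39.1 = 653.34.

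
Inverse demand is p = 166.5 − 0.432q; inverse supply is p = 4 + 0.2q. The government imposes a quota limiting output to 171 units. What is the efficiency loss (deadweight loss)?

2343.68

Competitive equilibrium: 166.5 − 0.432q = 4 + 0.2q → q* = 257.1203, p* = 55.4241.
At q = 171: demand price = 166.5 − 0.432·171 = 92.628; supply price = 4 + 0.2·171 = 38.2.
Δq = 257.1203 − 171 = 86.1203; wedge = 92.628 − 38.2 = 54.428.
Deadweight loss = ½ × 86.1203 × 54.428 = 2343.68.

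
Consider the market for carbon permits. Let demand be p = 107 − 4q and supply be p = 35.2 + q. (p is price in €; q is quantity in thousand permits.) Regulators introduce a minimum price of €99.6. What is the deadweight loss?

Competitive equilibrium: 107 − 4q = 35.2 + q → q* = 14.36, p* = 49.56.
At the floor p = 99.6, quantity demanded = (107 − 99.6)/4 = 1.85.
Sellers' marginal cost at q' = 1.85: 35.2 + 1·1.85 = 37.05.
Δq = 14.36 − 1.85 = 12.51; wedge = 99.6 − 37.05 = 62.55.
Welfare loss = ½ × 12.51 × 62.55 = €391.25 thousand.

€391.25 thousand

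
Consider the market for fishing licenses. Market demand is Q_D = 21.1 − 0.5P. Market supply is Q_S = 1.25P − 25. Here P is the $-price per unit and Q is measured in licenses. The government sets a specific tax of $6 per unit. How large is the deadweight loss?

$6.43

In inverse form: demand P = 42.2 − 2Q, supply P = 20 + 0.8Q.
Competitive equilibrium: 42.2 − 2Q = 20 + 0.8Q → Q* = 7.9286, P* = 26.3429.
With the tax, the buyer price exceeds the seller price by 6: (42.2 − 2Q) − (20 + 0.8Q) = 6 → Q' = 5.7857.
ΔQ = 7.9286 − 5.7857 = 2.1429; the wedge equals the tax, 6.
DWL = ½ × 2.1429 × 6 = $6.43.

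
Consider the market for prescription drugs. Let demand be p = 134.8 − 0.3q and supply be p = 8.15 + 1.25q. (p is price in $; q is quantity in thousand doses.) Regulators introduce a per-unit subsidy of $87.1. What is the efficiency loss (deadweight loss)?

Competitive equilibrium: 134.8 − 0.3q = 8.15 + 1.25q → q* = 81.7097, p* = 110.2871.
The subsidy lowers effective supply by 87.1: p = 1.25q − 78.95.
New quantity: 134.8 − 0.3q = 1.25q − 78.95 → q' = 137.9032.
Overproduction Δq = 137.9032 − 81.7097 = 56.1935; wedge = subsidy = 87.1.
Deadweight loss = ½ × 56.1935 × 87.1 = $2447.23 thousand.

$2447.23 thousand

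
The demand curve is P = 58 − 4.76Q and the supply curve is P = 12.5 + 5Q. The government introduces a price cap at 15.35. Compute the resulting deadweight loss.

81.71

Competitive equilibrium: 58 − 4.76Q = 12.5 + 5Q → Q* = 4.6619, P* = 35.8094.
At the ceiling P = 15.35, quantity supplied = (15.35 − 12.5)/5 = 0.57.
Willingness to pay at Q' = 0.57: 58 − 4.76·0.57 = 55.2868.
ΔQ = 4.6619 − 0.57 = 4.0919; wedge = 55.2868 − 15.35 = 39.9368.
The triangle = ½ × 4.0919 × 39.9368 = 81.71.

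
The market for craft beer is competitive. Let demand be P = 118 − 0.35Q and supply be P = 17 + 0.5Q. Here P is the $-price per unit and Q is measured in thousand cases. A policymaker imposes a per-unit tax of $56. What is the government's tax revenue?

Competitive equilibrium: 118 − 0.35Q = 17 + 0.5Q → Q* = 118.8235, P* = 76.4118.
With the tax, the buyer price exceeds the seller price by 56: (118 − 0.35Q) − (17 + 0.5Q) = 56 → Q' = 52.9412.
Tax revenue = 56 × 52.9412 = $2964.71 thousand.

$2964.71 thousand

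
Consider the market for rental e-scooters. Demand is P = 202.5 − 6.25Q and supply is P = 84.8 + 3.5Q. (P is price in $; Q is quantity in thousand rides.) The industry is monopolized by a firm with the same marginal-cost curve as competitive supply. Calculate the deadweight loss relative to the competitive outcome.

$108.40 thousand

Competitive equilibrium: 202.5 − 6.25Q = 84.8 + 3.5Q → Q* = 12.0718, P* = 127.0513.
Marginal revenue: MR = 202.5 − 12.5Q. Set MR = MC: 202.5 − 12.5Q = 84.8 + 3.5Q → Q_m = 7.3563.
Price P_m = 202.5 − 6.25·7.3563 = 156.5231; MC(Q_m) = 84.8 + 3.5·7.3563 = 110.5471.
Competitive Q* = 12.0718, so ΔQ = 4.7155; wedge = 156.5231 − 110.5471 = 45.976.
Deadweight loss = ½ × 4.7155 × 45.976 = $108.40 thousand.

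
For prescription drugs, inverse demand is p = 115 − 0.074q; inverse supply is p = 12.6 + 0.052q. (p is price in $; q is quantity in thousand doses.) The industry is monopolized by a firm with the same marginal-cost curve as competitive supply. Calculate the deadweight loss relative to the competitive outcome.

$5696.43 thousand

Competitive equilibrium: 115 − 0.074q = 12.6 + 0.052q → q* = 812.6984, p* = 54.8603.
Marginal revenue: MR = 115 − 0.148q. Set MR = MC: 115 − 0.148q = 12.6 + 0.052q → q_m = 512.
Price p_m = 115 − 0.074·512 = 77.112; MC(q_m) = 12.6 + 0.052·512 = 39.224.
Competitive q* = 812.6984, so Δq = 300.6984; wedge = 77.112 − 39.224 = 37.888.
The triangle = ½ × 300.6984 × 37.888 = $5696.43 thousand.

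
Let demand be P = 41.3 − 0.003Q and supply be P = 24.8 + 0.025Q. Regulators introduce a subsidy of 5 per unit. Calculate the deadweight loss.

446.43

Competitive equilibrium: 41.3 − 0.003Q = 24.8 + 0.025Q → Q* = 589.2857, P* = 39.5321.
The subsidy lowers effective supply by 5: P = 19.8 + 0.025Q.
New quantity: 41.3 − 0.003Q = 19.8 + 0.025Q → Q' = 767.8571.
Overproduction ΔQ = 767.8571 − 589.2857 = 178.5714; wedge = subsidy = 5.
Welfare loss = ½ × 178.5714 × 5 = 446.43.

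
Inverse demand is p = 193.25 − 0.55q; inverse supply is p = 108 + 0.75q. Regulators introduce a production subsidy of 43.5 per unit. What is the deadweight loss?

727.79

Competitive equilibrium: 193.25 − 0.55q = 108 + 0.75q → q* = 65.5769, p* = 157.1827.
The subsidy lowers effective supply by 43.5: p = 64.5 + 0.75q.
New quantity: 193.25 − 0.55q = 64.5 + 0.75q → q' = 99.0385.
Overproduction Δq = 99.0385 − 65.5769 = 33.4616; wedge = subsidy = 43.5.
The triangle = ½ × 33.4616 × 43.5 = 727.79.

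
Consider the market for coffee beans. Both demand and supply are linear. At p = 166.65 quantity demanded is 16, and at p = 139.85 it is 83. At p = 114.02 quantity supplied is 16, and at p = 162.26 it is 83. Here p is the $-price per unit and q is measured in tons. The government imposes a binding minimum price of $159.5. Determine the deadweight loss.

$474.74

Demand slope = (139.85 − 166.65)/(83 − 16) = −0.4, so p = 173.05 − 0.4q.
Supply slope = (162.26 − 114.02)/(83 − 16) = 0.72, so p = 102.5 + 0.72q.
Competitive equilibrium: 173.05 − 0.4q = 102.5 + 0.72q → q* = 62.9911, p* = 147.8536.
At the floor p = 159.5, quantity demanded = (173.05 − 159.5)/0.4 = 33.875.
Sellers' marginal cost at q' = 33.875: 102.5 + 0.72·33.875 = 126.89.
Δq = 62.9911 − 33.875 = 29.1161; wedge = 159.5 − 126.89 = 32.61.
DWL = ½ × 29.1161 × 32.61 = $474.74.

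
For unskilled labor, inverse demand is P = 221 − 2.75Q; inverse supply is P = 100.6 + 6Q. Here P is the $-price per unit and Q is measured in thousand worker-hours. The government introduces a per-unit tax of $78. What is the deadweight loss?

Competitive equilibrium: 221 − 2.75Q = 100.6 + 6Q → Q* = 13.76, P* = 183.16.
With the tax, the buyer price exceeds the seller price by 78: (221 − 2.75Q) − (100.6 + 6Q) = 78 → Q' = 4.8457.
ΔQ = 13.76 − 4.8457 = 8.9143; the wedge equals the tax, 78.
The triangle = ½ × 8.9143 × 78 = $347.66 thousand.

$347.66 thousand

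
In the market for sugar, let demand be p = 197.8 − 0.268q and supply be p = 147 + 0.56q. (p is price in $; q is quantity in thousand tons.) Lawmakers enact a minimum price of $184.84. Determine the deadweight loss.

Competitive equilibrium: 197.8 − 0.268q = 147 + 0.56q → q* = 61.3527, p* = 181.3575.
At the floor p = 184.84, quantity demanded = (197.8 − 184.84)/0.268 = 48.3582.
Sellers' marginal cost at q' = 48.3582: 147 + 0.56·48.3582 = 174.0806.
Δq = 61.3527 − 48.3582 = 12.9945; wedge = 184.84 − 174.0806 = 10.7594.
DWL = ½ × 12.9945 × 10.7594 = $69.91 thousand.

$69.91 thousand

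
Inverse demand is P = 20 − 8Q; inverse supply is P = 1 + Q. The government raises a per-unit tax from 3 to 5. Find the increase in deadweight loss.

0.89

Competitive equilibrium: 20 − 8Q = 1 + Q → Q* = 2.1111, P* = 3.1111.
For a per-unit tax t: ΔQ = t/9, so DWL = ½·t·(t/9) = t²/18.
At t = 3: DWL = 0.5. At t = 5: DWL = 1.389.
Increase = 1.389 − 0.5 = 0.89.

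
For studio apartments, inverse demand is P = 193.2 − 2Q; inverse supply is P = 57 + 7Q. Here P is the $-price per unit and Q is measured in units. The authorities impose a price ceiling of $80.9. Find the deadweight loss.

Competitive equilibrium: 193.2 − 2Q = 57 + 7Q → Q* = 15.1333, P* = 162.9333.
At the ceiling P = 80.9, quantity supplied = (80.9 − 57)/7 = 3.4143.
Willingness to pay at Q' = 3.4143: 193.2 − 2·3.4143 = 186.3714.
ΔQ = 15.1333 − 3.4143 = 11.719; wedge = 186.3714 − 80.9 = 105.4714.
Welfare loss = ½ × 11.719 × 105.4714 = $618.01.

$618.01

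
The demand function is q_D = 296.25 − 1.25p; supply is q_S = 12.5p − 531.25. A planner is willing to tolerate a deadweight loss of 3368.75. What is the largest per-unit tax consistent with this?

In inverse form: demand p = 237 − 0.8q, supply p = 42.5 + 0.08q.
Competitive equilibrium: 237 − 0.8q = 42.5 + 0.08q → q* = 221.0227, p* = 60.1818.
A tax t gives Δq = t/0.88 and wedge t, so DWL = t²/1.76.
t²/1.76 = 3368.75 → t² = 5929 → t = 77.

77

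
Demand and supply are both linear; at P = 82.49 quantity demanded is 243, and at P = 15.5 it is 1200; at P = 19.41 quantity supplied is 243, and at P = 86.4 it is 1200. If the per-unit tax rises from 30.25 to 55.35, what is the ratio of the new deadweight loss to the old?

Demand slope = (15.5 − 82.49)/(1200 − 243) = −0.07, so P = 99.5 − 0.07Q.
Supply slope = (86.4 − 19.41)/(1200 − 243) = 0.07, so P = 2.4 + 0.07Q.
Competitive equilibrium: 99.5 − 0.07Q = 2.4 + 0.07Q → Q* = 693.5714, P* = 50.95.
For a per-unit tax t: ΔQ = t/0.14, so DWL = ½·t·(t/0.14) = t²/0.28.
At t = 30.25: DWL = 3268.080. At t = 55.35: DWL = 10941.509.
Ratio = (55.35/30.25)² = 3.348.

3.348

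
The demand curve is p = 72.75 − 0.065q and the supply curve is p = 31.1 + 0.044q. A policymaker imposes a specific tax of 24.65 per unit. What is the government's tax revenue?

3844.50

Competitive equilibrium: 72.75 − 0.065q = 31.1 + 0.044q → q* = 382.1101, p* = 47.9128.
With the tax, the buyer price exceeds the seller price by 24.65: (72.75 − 0.065q) − (31.1 + 0.044q) = 24.65 → q' = 155.9633.
Tax revenue = 24.65 × 155.9633 = 3844.50.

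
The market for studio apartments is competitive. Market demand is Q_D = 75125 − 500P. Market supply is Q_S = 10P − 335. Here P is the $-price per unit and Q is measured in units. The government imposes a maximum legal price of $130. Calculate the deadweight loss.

$1645.21

In inverse form: demand P = 150.25 − 0.002Q, supply P = 33.5 + 0.1Q.
Competitive equilibrium: 150.25 − 0.002Q = 33.5 + 0.1Q → Q* = 1144.6078, P* = 147.9608.
At the ceiling P = 130, quantity supplied = (130 − 33.5)/0.1 = 965.
Willingness to pay at Q' = 965: 150.25 − 0.002·965 = 148.32.
ΔQ = 1144.6078 − 965 = 179.6078; wedge = 148.32 − 130 = 18.32.
Deadweight loss = ½ × 179.6078 × 18.32 = $1645.21.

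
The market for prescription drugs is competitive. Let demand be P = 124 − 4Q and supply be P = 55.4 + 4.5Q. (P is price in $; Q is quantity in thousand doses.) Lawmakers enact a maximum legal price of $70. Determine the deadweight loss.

Competitive equilibrium: 124 − 4Q = 55.4 + 4.5Q → Q* = 8.0706, P* = 91.7176.
At the ceiling P = 70, quantity supplied = (70 − 55.4)/4.5 = 3.2444.
Willingness to pay at Q' = 3.2444: 124 − 4·3.2444 = 111.0224.
ΔQ = 8.0706 − 3.2444 = 4.8262; wedge = 111.0224 − 70 = 41.0224.
Welfare loss = ½ × 4.8262 × 41.0224 = $98.99 thousand.

$98.99 thousand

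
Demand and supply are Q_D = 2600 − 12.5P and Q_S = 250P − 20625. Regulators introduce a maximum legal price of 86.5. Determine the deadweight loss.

10251.49

In inverse form: demand P = 208 − 0.08Q, supply P = 82.5 + 0.004Q.
Competitive equilibrium: 208 − 0.08Q = 82.5 + 0.004Q → Q* = 1494.0476, P* = 88.4762.
At the ceiling P = 86.5, quantity supplied = (86.5 − 82.5)/0.004 = 1000.
Willingness to pay at Q' = 1000: 208 − 0.08·1000 = 128.
ΔQ = 1494.0476 − 1000 = 494.0476; wedge = 128 − 86.5 = 41.5.
The triangle = ½ × 494.0476 × 41.5 = 10251.49.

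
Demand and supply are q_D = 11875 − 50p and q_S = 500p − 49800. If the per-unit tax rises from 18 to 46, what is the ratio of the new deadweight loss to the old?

6.531

In inverse form: demand p = 237.5 − 0.02q, supply p = 99.6 + 0.002q.
Competitive equilibrium: 237.5 − 0.02q = 99.6 + 0.002q → q* = 6268.1818, p* = 112.1364.
For a per-unit tax t: Δq = t/0.022, so DWL = ½·t·(t/0.022) = t²/0.044.
At t = 18: DWL = 7363.636. At t = 46: DWL = 48090.909.
Ratio = (46/18)² = 6.531.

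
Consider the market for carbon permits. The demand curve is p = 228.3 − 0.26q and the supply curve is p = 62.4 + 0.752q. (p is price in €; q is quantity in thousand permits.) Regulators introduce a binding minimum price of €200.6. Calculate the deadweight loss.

€1666.82 thousand

Competitive equilibrium: 228.3 − 0.26q = 62.4 + 0.752q → q* = 163.9328, p* = 185.6775.
At the floor p = 200.6, quantity demanded = (228.3 − 200.6)/0.26 = 106.5385.
Sellers' marginal cost at q' = 106.5385: 62.4 + 0.752·106.5385 = 142.517.
Δq = 163.9328 − 106.5385 = 57.3943; wedge = 200.6 − 142.517 = 58.083.
Welfare loss = ½ × 57.3943 × 58.083 = €1666.82 thousand.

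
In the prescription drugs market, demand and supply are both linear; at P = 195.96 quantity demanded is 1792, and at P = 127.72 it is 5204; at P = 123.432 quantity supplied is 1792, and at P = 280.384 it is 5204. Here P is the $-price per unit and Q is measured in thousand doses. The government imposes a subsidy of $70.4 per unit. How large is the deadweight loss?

Demand slope = (127.72 − 195.96)/(5204 − 1792) = −0.02, so P = 231.8 − 0.02Q.
Supply slope = (280.384 − 123.432)/(5204 − 1792) = 0.046, so P = 41 + 0.046Q.
Competitive equilibrium: 231.8 − 0.02Q = 41 + 0.046Q → Q* = 2890.9091, P* = 173.9818.
The subsidy lowers effective supply by 70.4: P = 0.046Q − 29.4.
New quantity: 231.8 − 0.02Q = 0.046Q − 29.4 → Q' = 3957.5758.
Overproduction ΔQ = 3957.5758 − 2890.9091 = 1066.6667; wedge = subsidy = 70.4.
Deadweight loss = ½ × 1066.6667 × 70.4 = $37546.67 thousand.

$37546.67 thousand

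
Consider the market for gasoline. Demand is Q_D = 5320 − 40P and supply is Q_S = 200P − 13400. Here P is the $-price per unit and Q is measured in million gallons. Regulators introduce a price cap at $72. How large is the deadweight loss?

In inverse form: demand P = 133 − 0.025Q, supply P = 67 + 0.005Q.
Competitive equilibrium: 133 − 0.025Q = 67 + 0.005Q → Q* = 2200, P* = 78.
At the ceiling P = 72, quantity supplied = (72 − 67)/0.005 = 1000.
Willingness to pay at Q' = 1000: 133 − 0.025·1000 = 108.
ΔQ = 2200 − 1000 = 1200; wedge = 108 − 72 = 36.
Welfare loss = ½ × 1200 × 36 = $21600 million.

$21600 million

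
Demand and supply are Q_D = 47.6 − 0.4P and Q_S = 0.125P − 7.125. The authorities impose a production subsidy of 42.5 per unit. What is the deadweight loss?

In inverse form: demand P = 119 − 2.5Q, supply P = 57 + 8Q.
Competitive equilibrium: 119 − 2.5Q = 57 + 8Q → Q* = 5.9048, P* = 104.2381.
The subsidy lowers effective supply by 42.5: P = 14.5 + 8Q.
New quantity: 119 − 2.5Q = 14.5 + 8Q → Q' = 9.9524.
Overproduction ΔQ = 9.9524 − 5.9048 = 4.0476; wedge = subsidy = 42.5.
Deadweight loss = ½ × 4.0476 × 42.5 = 86.01.

86.01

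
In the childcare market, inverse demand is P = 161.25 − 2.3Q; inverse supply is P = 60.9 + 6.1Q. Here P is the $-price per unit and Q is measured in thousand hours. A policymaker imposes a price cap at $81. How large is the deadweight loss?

$314.35 thousand

Competitive equilibrium: 161.25 − 2.3Q = 60.9 + 6.1Q → Q* = 11.9464, P* = 133.7732.
At the ceiling P = 81, quantity supplied = (81 − 60.9)/6.1 = 3.2951.
Willingness to pay at Q' = 3.2951: 161.25 − 2.3·3.2951 = 153.6713.
ΔQ = 11.9464 − 3.2951 = 8.6513; wedge = 153.6713 − 81 = 72.6713.
Welfare loss = ½ × 8.6513 × 72.6713 = $314.35 thousand.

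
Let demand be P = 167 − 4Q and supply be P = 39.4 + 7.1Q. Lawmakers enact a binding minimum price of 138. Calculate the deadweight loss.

100.03

Competitive equilibrium: 167 − 4Q = 39.4 + 7.1Q → Q* = 11.4955, P* = 121.018.
At the floor P = 138, quantity demanded = (167 − 138)/4 = 7.25.
Sellers' marginal cost at Q' = 7.25: 39.4 + 7.1·7.25 = 90.875.
ΔQ = 11.4955 − 7.25 = 4.2455; wedge = 138 − 90.875 = 47.125.
The triangle = ½ × 4.2455 × 47.125 = 100.03.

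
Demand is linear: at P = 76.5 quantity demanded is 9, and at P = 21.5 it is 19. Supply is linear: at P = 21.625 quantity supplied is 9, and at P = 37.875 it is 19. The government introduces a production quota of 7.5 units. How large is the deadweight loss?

Demand slope = (21.5 − 76.5)/(19 − 9) = −5.5, so P = 126 − 5.5Q.
Supply slope = (37.875 − 21.625)/(19 − 9) = 1.625, so P = 7 + 1.625Q.
Competitive equilibrium: 126 − 5.5Q = 7 + 1.625Q → Q* = 16.7018, P* = 34.1404.
At Q = 7.5: demand price = 126 − 5.5·7.5 = 84.75; supply price = 7 + 1.625·7.5 = 19.1875.
ΔQ = 16.7018 − 7.5 = 9.2018; wedge = 84.75 − 19.1875 = 65.5625.
DWL = ½ × 9.2018 × 65.5625 = 301.65.

301.65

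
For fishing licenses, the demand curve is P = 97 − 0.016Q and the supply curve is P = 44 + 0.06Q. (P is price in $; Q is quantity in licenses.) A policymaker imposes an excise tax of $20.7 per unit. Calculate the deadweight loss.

Competitive equilibrium: 97 − 0.016Q = 44 + 0.06Q → Q* = 697.3684, P* = 85.8421.
With the tax, the buyer price exceeds the seller price by 20.7: (97 − 0.016Q) − (44 + 0.06Q) = 20.7 → Q' = 425.
ΔQ = 697.3684 − 425 = 272.3684; the wedge equals the tax, 20.7.
Welfare loss = ½ × 272.3684 × 20.7 = $2819.01.

$2819.01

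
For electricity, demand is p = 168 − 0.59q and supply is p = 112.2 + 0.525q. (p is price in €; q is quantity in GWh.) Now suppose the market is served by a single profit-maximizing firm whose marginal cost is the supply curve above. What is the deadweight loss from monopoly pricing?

€167.19

Competitive equilibrium: 168 − 0.59q = 112.2 + 0.525q → q* = 50.0448, p* = 138.4735.
Marginal revenue: MR = 168 − 1.18q. Set MR = MC: 168 − 1.18q = 112.2 + 0.525q → q_m = 32.7273.
Price p_m = 168 − 0.59·32.7273 = 148.6909; MC(q_m) = 112.2 + 0.525·32.7273 = 129.3818.
Competitive q* = 50.0448, so Δq = 17.3175; wedge = 148.6909 − 129.3818 = 19.3091.
DWL = ½ × 17.3175 × 19.3091 = €167.19.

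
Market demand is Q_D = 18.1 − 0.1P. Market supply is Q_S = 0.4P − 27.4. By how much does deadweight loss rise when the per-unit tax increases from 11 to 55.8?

119.71

In inverse form: demand P = 181 − 10Q, supply P = 68.5 + 2.5Q.
Competitive equilibrium: 181 − 10Q = 68.5 + 2.5Q → Q* = 9, P* = 91.
For a per-unit tax t: ΔQ = t/12.5, so DWL = ½·t·(t/12.5) = t²/25.
At t = 11: DWL = 4.84. At t = 55.8: DWL = 124.546.
Increase = 124.546 − 4.84 = 119.71.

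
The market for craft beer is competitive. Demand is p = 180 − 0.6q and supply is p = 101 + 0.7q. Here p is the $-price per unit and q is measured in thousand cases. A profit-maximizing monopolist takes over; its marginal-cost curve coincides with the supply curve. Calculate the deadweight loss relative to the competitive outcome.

$239.37 thousand

Competitive equilibrium: 180 − 0.6q = 101 + 0.7q → q* = 60.76923, p* = 143.53846.
Marginal revenue: MR = 180 − 1.2q. Set MR = MC: 180 − 1.2q = 101 + 0.7q → q_m = 41.57895.
Price p_m = 180 − 0.6·41.57895 = 155.05263; MC(q_m) = 101 + 0.7·41.57895 = 130.10527.
Competitive q* = 60.76923, so Δq = 19.19028; wedge = 155.05263 − 130.10527 = 24.94736.
DWL = ½ × 19.19028 × 24.94736 = $239.37 thousand.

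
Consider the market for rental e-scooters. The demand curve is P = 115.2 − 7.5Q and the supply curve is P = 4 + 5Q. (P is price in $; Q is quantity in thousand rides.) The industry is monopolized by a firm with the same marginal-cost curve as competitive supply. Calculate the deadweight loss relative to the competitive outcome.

Competitive equilibrium: 115.2 − 7.5Q = 4 + 5Q → Q* = 8.896, P* = 48.48.
Marginal revenue: MR = 115.2 − 15Q. Set MR = MC: 115.2 − 15Q = 4 + 5Q → Q_m = 5.56.
Price P_m = 115.2 − 7.5·5.56 = 73.5; MC(Q_m) = 4 + 5·5.56 = 31.8.
Competitive Q* = 8.896, so ΔQ = 3.336; wedge = 73.5 − 31.8 = 41.7.
Welfare loss = ½ × 3.336 × 41.7 = $69.56 thousand.

$69.56 thousand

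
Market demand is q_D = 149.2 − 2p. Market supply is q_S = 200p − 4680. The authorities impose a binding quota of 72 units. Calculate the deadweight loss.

218.05

In inverse form: demand p = 74.6 − 0.5q, supply p = 23.4 + 0.005q.
Competitive equilibrium: 74.6 − 0.5q = 23.4 + 0.005q → q* = 101.38614, p* = 23.90693.
At q = 72: demand price = 74.6 − 0.5·72 = 38.6; supply price = 23.4 + 0.005·72 = 23.76.
Δq = 101.38614 − 72 = 29.38614; wedge = 38.6 − 23.76 = 14.84.
Deadweight loss = ½ × 29.38614 × 14.84 = 218.05.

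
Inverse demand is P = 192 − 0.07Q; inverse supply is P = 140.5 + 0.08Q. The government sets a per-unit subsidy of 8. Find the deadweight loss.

Competitive equilibrium: 192 − 0.07Q = 140.5 + 0.08Q → Q* = 343.3333, P* = 167.9667.
The subsidy lowers effective supply by 8: P = 132.5 + 0.08Q.
New quantity: 192 − 0.07Q = 132.5 + 0.08Q → Q' = 396.6667.
Overproduction ΔQ = 396.6667 − 343.3333 = 53.3334; wedge = subsidy = 8.
DWL = ½ × 53.3334 × 8 = 213.33.

213.33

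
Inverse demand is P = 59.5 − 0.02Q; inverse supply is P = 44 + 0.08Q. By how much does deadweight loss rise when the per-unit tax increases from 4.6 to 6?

Competitive equilibrium: 59.5 − 0.02Q = 44 + 0.08Q → Q* = 155, P* = 56.4.
For a per-unit tax t: ΔQ = t/0.1, so DWL = ½·t·(t/0.1) = t²/0.2.
At t = 4.6: DWL = 105.8. At t = 6: DWL = 180.
Increase = 180 − 105.8 = 74.20.

74.20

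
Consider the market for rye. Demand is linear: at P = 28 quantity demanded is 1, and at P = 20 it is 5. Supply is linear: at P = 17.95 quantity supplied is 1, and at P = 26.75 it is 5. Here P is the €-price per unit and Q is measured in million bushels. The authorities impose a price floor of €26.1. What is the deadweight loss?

Demand slope = (20 − 28)/(5 − 1) = −2, so P = 30 − 2Q.
Supply slope = (26.75 − 17.95)/(5 − 1) = 2.2, so P = 15.75 + 2.2Q.
Competitive equilibrium: 30 − 2Q = 15.75 + 2.2Q → Q* = 3.3929, P* = 23.2143.
At the floor P = 26.1, quantity demanded = (30 − 26.1)/2 = 1.95.
Sellers' marginal cost at Q' = 1.95: 15.75 + 2.2·1.95 = 20.04.
ΔQ = 3.3929 − 1.95 = 1.4429; wedge = 26.1 − 20.04 = 6.06.
DWL = ½ × 1.4429 × 6.06 = €4.37 million.

€4.37 million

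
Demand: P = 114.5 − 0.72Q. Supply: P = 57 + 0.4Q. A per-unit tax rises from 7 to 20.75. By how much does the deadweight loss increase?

Competitive equilibrium: 114.5 − 0.72Q = 57 + 0.4Q → Q* = 51.3393, P* = 77.5357.
For a per-unit tax t: ΔQ = t/1.12, so DWL = ½·t·(t/1.12) = t²/2.24.
At t = 7: DWL = 21.875. At t = 20.75: DWL = 192.215.
Increase = 192.215 − 21.875 = 170.34.

170.34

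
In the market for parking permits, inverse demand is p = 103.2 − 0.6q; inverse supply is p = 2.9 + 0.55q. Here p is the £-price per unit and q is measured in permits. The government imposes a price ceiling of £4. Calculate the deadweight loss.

£4175.65

Competitive equilibrium: 103.2 − 0.6q = 2.9 + 0.55q → q* = 87.2174, p* = 50.8696.
At the ceiling p = 4, quantity supplied = (4 − 2.9)/0.55 = 2.
Willingness to pay at q' = 2: 103.2 − 0.6·2 = 102.
Δq = 87.2174 − 2 = 85.2174; wedge = 102 − 4 = 98.
DWL = ½ × 85.2174 × 98 = £4175.65.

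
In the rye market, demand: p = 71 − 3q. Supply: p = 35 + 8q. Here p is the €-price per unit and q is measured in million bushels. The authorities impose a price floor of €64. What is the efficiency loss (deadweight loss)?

€4.85 million

Competitive equilibrium: 71 − 3q = 35 + 8q → q* = 3.2727, p* = 61.1818.
At the floor p = 64, quantity demanded = (71 − 64)/3 = 2.3333.
Sellers' marginal cost at q' = 2.3333: 35 + 8·2.3333 = 53.6664.
Δq = 3.2727 − 2.3333 = 0.9394; wedge = 64 − 53.6664 = 10.3336.
Deadweight loss = ½ × 0.9394 × 10.3336 = €4.85 million.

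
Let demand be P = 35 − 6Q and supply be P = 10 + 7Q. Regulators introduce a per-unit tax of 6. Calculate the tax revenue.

8.77

Competitive equilibrium: 35 − 6Q = 10 + 7Q → Q* = 1.9231, P* = 23.4615.
With the tax, the buyer price exceeds the seller price by 6: (35 − 6Q) − (10 + 7Q) = 6 → Q' = 1.4615.
Tax revenue = 6 × 1.4615 = 8.77.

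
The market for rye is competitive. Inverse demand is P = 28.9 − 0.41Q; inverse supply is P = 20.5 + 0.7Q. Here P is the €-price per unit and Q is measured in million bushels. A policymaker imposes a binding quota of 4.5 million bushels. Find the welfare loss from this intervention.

€5.22 million

Competitive equilibrium: 28.9 − 0.41Q = 20.5 + 0.7Q → Q* = 7.5676, P* = 25.7973.
At Q = 4.5: demand price = 28.9 − 0.41·4.5 = 27.055; supply price = 20.5 + 0.7·4.5 = 23.65.
ΔQ = 7.5676 − 4.5 = 3.0676; wedge = 27.055 − 23.65 = 3.405.
The triangle = ½ × 3.0676 × 3.405 = €5.22 million.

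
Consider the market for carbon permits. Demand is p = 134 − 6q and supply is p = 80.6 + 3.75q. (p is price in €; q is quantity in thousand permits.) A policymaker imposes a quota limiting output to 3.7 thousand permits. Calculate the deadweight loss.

Competitive equilibrium: 134 − 6q = 80.6 + 3.75q → q* = 5.4769, p* = 101.1385.
At q = 3.7: demand price = 134 − 6·3.7 = 111.8; supply price = 80.6 + 3.75·3.7 = 94.475.
Δq = 5.4769 − 3.7 = 1.7769; wedge = 111.8 − 94.475 = 17.325.
DWL = ½ × 1.7769 × 17.325 = €15.39 thousand.

€15.39 thousand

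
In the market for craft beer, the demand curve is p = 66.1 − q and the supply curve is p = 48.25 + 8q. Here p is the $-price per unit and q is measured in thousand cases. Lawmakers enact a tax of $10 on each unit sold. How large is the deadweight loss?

Competitive equilibrium: 66.1 − q = 48.25 + 8q → q* = 1.9833, p* = 64.1167.
With the tax, the buyer price exceeds the seller price by 10: (66.1 − q) − (48.25 + 8q) = 10 → q' = 0.8722.
Δq = 1.9833 − 0.8722 = 1.1111; the wedge equals the tax, 10.
Deadweight loss = ½ × 1.1111 × 10 = $5.56 thousand.

$5.56 thousand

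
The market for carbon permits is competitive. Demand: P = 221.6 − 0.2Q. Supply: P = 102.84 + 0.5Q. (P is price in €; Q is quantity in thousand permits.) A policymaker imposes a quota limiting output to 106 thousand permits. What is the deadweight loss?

€1418.28 thousand

Competitive equilibrium: 221.6 − 0.2Q = 102.84 + 0.5Q → Q* = 169.6571, P* = 187.6686.
At Q = 106: demand price = 221.6 − 0.2·106 = 200.4; supply price = 102.84 + 0.5·106 = 155.84.
ΔQ = 169.6571 − 106 = 63.6571; wedge = 200.4 − 155.84 = 44.56.
The triangle = ½ × 63.6571 × 44.56 = €1418.28 thousand.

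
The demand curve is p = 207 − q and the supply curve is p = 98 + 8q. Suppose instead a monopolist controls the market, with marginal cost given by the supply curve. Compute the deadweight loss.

Competitive equilibrium: 207 − q = 98 + 8q → q* = 12.1111, p* = 194.8889.
Marginal revenue: MR = 207 − 2q. Set MR = MC: 207 − 2q = 98 + 8q → q_m = 10.9.
Price p_m = 207 − 1·10.9 = 196.1; MC(q_m) = 98 + 8·10.9 = 185.2.
Competitive q* = 12.1111, so Δq = 1.2111; wedge = 196.1 − 185.2 = 10.9.
Welfare loss = ½ × 1.2111 × 10.9 = 6.60.

6.60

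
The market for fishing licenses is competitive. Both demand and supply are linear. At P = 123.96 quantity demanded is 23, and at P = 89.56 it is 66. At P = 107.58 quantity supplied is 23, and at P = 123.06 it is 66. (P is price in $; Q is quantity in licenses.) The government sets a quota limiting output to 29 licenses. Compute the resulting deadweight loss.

Demand slope = (89.56 − 123.96)/(66 − 23) = −0.8, so P = 142.36 − 0.8Q.
Supply slope = (123.06 − 107.58)/(66 − 23) = 0.36, so P = 99.3 + 0.36Q.
Competitive equilibrium: 142.36 − 0.8Q = 99.3 + 0.36Q → Q* = 37.1207, P* = 112.6634.
At Q = 29: demand price = 142.36 − 0.8·29 = 119.16; supply price = 99.3 + 0.36·29 = 109.74.
ΔQ = 37.1207 − 29 = 8.1207; wedge = 119.16 − 109.74 = 9.42.
DWL = ½ × 8.1207 × 9.42 = $38.25.

$38.25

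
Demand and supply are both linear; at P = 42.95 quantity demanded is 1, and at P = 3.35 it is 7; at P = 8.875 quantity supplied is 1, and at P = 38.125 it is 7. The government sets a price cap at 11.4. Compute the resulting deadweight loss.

Demand slope = (3.35 − 42.95)/(7 − 1) = −6.6, so P = 49.55 − 6.6Q.
Supply slope = (38.125 − 8.875)/(7 − 1) = 4.875, so P = 4 + 4.875Q.
Competitive equilibrium: 49.55 − 6.6Q = 4 + 4.875Q → Q* = 3.9695, P* = 23.3513.
At the ceiling P = 11.4, quantity supplied = (11.4 − 4)/4.875 = 1.5179.
Willingness to pay at Q' = 1.5179: 49.55 − 6.6·1.5179 = 39.5319.
ΔQ = 3.9695 − 1.5179 = 2.4516; wedge = 39.5319 − 11.4 = 28.1319.
DWL = ½ × 2.4516 × 28.1319 = 34.48.

34.48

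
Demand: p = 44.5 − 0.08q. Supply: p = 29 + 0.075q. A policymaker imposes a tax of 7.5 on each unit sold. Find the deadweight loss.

181.45

Competitive equilibrium: 44.5 − 0.08q = 29 + 0.075q → q* = 100, p* = 36.5.
With the tax, the buyer price exceeds the seller price by 7.5: (44.5 − 0.08q) − (29 + 0.075q) = 7.5 → q' = 51.6129.
Δq = 100 − 51.6129 = 48.3871; the wedge equals the tax, 7.5.
DWL = ½ × 48.3871 × 7.5 = 181.45.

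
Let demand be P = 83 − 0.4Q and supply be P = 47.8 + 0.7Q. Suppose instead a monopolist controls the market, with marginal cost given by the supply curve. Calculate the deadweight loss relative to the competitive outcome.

Competitive equilibrium: 83 − 0.4Q = 47.8 + 0.7Q → Q* = 32, P* = 70.2.
Marginal revenue: MR = 83 − 0.8Q. Set MR = MC: 83 − 0.8Q = 47.8 + 0.7Q → Q_m = 23.4667.
Price P_m = 83 − 0.4·23.4667 = 73.6133; MC(Q_m) = 47.8 + 0.7·23.4667 = 64.2267.
Competitive Q* = 32, so ΔQ = 8.5333; wedge = 73.6133 − 64.2267 = 9.3866.
Welfare loss = ½ × 8.5333 × 9.3866 = 40.05.

40.05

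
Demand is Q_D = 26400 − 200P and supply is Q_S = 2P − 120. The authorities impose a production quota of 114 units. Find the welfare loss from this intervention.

In inverse form: demand P = 132 − 0.005Q, supply P = 60 + 0.5Q.
Competitive equilibrium: 132 − 0.005Q = 60 + 0.5Q → Q* = 142.5743, P* = 131.2871.
At Q = 114: demand price = 132 − 0.005·114 = 131.43; supply price = 60 + 0.5·114 = 117.
ΔQ = 142.5743 − 114 = 28.5743; wedge = 131.43 − 117 = 14.43.
Deadweight loss = ½ × 28.5743 × 14.43 = 206.16.

206.16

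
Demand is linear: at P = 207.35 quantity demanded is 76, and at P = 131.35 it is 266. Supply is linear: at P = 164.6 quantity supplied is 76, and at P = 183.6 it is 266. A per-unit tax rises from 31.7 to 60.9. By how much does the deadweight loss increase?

2703.92

Demand slope = (131.35 − 207.35)/(266 − 76) = −0.4, so P = 237.75 − 0.4Q.
Supply slope = (183.6 − 164.6)/(266 − 76) = 0.1, so P = 157 + 0.1Q.
Competitive equilibrium: 237.75 − 0.4Q = 157 + 0.1Q → Q* = 161.5, P* = 173.15.
For a per-unit tax t: ΔQ = t/0.5, so DWL = ½·t·(t/0.5) = t²/1.
At t = 31.7: DWL = 1004.89. At t = 60.9: DWL = 3708.81.
Increase = 3708.81 − 1004.89 = 2703.92.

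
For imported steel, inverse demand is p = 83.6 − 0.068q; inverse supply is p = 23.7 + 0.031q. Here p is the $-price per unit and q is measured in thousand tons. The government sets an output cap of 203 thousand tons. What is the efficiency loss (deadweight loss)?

Competitive equilibrium: 83.6 − 0.068q = 23.7 + 0.031q → q* = 605.0505, p* = 42.4566.
At q = 203: demand price = 83.6 − 0.068·203 = 69.796; supply price = 23.7 + 0.031·203 = 29.993.
Δq = 605.0505 − 203 = 402.0505; wedge = 69.796 − 29.993 = 39.803.
The triangle = ½ × 402.0505 × 39.803 = $8001.41 thousand.

$8001.41 thousand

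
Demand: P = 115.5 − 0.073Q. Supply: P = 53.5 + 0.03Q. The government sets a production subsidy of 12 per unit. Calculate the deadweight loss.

699.03

Competitive equilibrium: 115.5 − 0.073Q = 53.5 + 0.03Q → Q* = 601.9417, P* = 71.5583.
The subsidy lowers effective supply by 12: P = 41.5 + 0.03Q.
New quantity: 115.5 − 0.073Q = 41.5 + 0.03Q → Q' = 718.4466.
Overproduction ΔQ = 718.4466 − 601.9417 = 116.5049; wedge = subsidy = 12.
The triangle = ½ × 116.5049 × 12 = 699.03.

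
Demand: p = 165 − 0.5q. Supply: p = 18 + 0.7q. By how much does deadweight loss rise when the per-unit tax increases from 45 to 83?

2026.67

Competitive equilibrium: 165 − 0.5q = 18 + 0.7q → q* = 122.5, p* = 103.75.
For a per-unit tax t: Δq = t/1.2, so DWL = ½·t·(t/1.2) = t²/2.4.
At t = 45: DWL = 843.75. At t = 83: DWL = 2870.417.
Increase = 2870.417 − 843.75 = 2026.67.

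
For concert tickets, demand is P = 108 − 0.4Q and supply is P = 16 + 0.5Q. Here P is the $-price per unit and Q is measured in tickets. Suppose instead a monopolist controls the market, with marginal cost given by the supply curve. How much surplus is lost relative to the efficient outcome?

$445.18

Competitive equilibrium: 108 − 0.4Q = 16 + 0.5Q → Q* = 102.2222, P* = 67.1111.
Marginal revenue: MR = 108 − 0.8Q. Set MR = MC: 108 − 0.8Q = 16 + 0.5Q → Q_m = 70.7692.
Price P_m = 108 − 0.4·70.7692 = 79.6923; MC(Q_m) = 16 + 0.5·70.7692 = 51.3846.
Competitive Q* = 102.2222, so ΔQ = 31.453; wedge = 79.6923 − 51.3846 = 28.3077.
The triangle = ½ × 31.453 × 28.3077 = $445.18.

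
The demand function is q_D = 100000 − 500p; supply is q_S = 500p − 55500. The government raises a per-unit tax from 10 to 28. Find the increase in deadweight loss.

In inverse form: demand p = 200 − 0.002q, supply p = 111 + 0.002q.
Competitive equilibrium: 200 − 0.002q = 111 + 0.002q → q* = 22250, p* = 155.5.
For a per-unit tax t: Δq = t/0.004, so DWL = ½·t·(t/0.004) = t²/0.008.
At t = 10: DWL = 12500. At t = 28: DWL = 98000.
Increase = 98000 − 12500 = 85500.

85500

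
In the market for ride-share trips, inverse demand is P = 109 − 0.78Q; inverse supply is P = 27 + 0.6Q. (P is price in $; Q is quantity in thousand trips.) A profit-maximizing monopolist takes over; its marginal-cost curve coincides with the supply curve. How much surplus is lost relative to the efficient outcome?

Competitive equilibrium: 109 − 0.78Q = 27 + 0.6Q → Q* = 59.4203, P* = 62.6522.
Marginal revenue: MR = 109 − 1.56Q. Set MR = MC: 109 − 1.56Q = 27 + 0.6Q → Q_m = 37.963.
Price P_m = 109 − 0.78·37.963 = 79.3889; MC(Q_m) = 27 + 0.6·37.963 = 49.7778.
Competitive Q* = 59.4203, so ΔQ = 21.4573; wedge = 79.3889 − 49.7778 = 29.6111.
DWL = ½ × 21.4573 × 29.6111 = $317.69 thousand.

$317.69 thousand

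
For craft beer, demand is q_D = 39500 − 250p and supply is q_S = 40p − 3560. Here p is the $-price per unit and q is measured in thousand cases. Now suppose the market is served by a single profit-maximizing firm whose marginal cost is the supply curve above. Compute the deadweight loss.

$1206.04 thousand

In inverse form: demand p = 158 − 0.004q, supply p = 89 + 0.025q.
Competitive equilibrium: 158 − 0.004q = 89 + 0.025q → q* = 2379.31034, p* = 148.48276.
Marginal revenue: MR = 158 − 0.008q. Set MR = MC: 158 − 0.008q = 89 + 0.025q → q_m = 2090.90909.
Price p_m = 158 − 0.004·2090.90909 = 149.63636; MC(q_m) = 89 + 0.025·2090.90909 = 141.27273.
Competitive q* = 2379.31034, so Δq = 288.40125; wedge = 149.63636 − 141.27273 = 8.36363.
The triangle = ½ × 288.40125 × 8.36363 = $1206.04 thousand.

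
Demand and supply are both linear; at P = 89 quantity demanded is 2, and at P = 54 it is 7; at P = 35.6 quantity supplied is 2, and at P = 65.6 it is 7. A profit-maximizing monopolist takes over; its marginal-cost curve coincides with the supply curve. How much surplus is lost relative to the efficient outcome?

Demand slope = (54 − 89)/(7 − 2) = −7, so P = 103 − 7Q.
Supply slope = (65.6 − 35.6)/(7 − 2) = 6, so P = 23.6 + 6Q.
Competitive equilibrium: 103 − 7Q = 23.6 + 6Q → Q* = 6.1077, P* = 60.2462.
Marginal revenue: MR = 103 − 14Q. Set MR = MC: 103 − 14Q = 23.6 + 6Q → Q_m = 3.97.
Price P_m = 103 − 7·3.97 = 75.21; MC(Q_m) = 23.6 + 6·3.97 = 47.42.
Competitive Q* = 6.1077, so ΔQ = 2.1377; wedge = 75.21 − 47.42 = 27.79.
The triangle = ½ × 2.1377 × 27.79 = 29.70.

29.70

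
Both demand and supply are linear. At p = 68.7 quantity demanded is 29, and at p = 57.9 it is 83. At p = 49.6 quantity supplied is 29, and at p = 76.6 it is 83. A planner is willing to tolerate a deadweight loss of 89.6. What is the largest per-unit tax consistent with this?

Demand slope = (57.9 − 68.7)/(83 − 29) = −0.2, so p = 74.5 − 0.2q.
Supply slope = (76.6 − 49.6)/(83 − 29) = 0.5, so p = 35.1 + 0.5q.
Competitive equilibrium: 74.5 − 0.2q = 35.1 + 0.5q → q* = 56.2857, p* = 63.2429.
A tax t gives Δq = t/0.7 and wedge t, so DWL = t²/1.4.
t²/1.4 = 89.6 → t² = 125.44 → t = 11.2.

11.2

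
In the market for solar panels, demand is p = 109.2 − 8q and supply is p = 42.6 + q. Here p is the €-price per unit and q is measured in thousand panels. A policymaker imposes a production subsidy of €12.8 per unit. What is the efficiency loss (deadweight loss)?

€9.10 thousand

Competitive equilibrium: 109.2 − 8q = 42.6 + q → q* = 7.4, p* = 50.
The subsidy lowers effective supply by 12.8: p = 29.8 + q.
New quantity: 109.2 − 8q = 29.8 + q → q' = 8.8222.
Overproduction Δq = 8.8222 − 7.4 = 1.4222; wedge = subsidy = 12.8.
Welfare loss = ½ × 1.4222 × 12.8 = €9.10 thousand.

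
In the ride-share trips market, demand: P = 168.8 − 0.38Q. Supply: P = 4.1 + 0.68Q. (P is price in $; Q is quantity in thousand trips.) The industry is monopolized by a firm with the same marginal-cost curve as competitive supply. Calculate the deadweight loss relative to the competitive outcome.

$891.03 thousand

Competitive equilibrium: 168.8 − 0.38Q = 4.1 + 0.68Q → Q* = 155.3774, P* = 109.7566.
Marginal revenue: MR = 168.8 − 0.76Q. Set MR = MC: 168.8 − 0.76Q = 4.1 + 0.68Q → Q_m = 114.375.
Price P_m = 168.8 − 0.38·114.375 = 125.3375; MC(Q_m) = 4.1 + 0.68·114.375 = 81.875.
Competitive Q* = 155.3774, so ΔQ = 41.0024; wedge = 125.3375 − 81.875 = 43.4625.
DWL = ½ × 41.0024 × 43.4625 = $891.03 thousand.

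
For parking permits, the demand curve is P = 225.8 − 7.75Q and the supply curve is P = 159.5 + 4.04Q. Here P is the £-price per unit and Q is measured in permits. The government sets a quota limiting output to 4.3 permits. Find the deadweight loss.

£10.32

Competitive equilibrium: 225.8 − 7.75Q = 159.5 + 4.04Q → Q* = 5.6234, P* = 182.2186.
At Q = 4.3: demand price = 225.8 − 7.75·4.3 = 192.475; supply price = 159.5 + 4.04·4.3 = 176.872.
ΔQ = 5.6234 − 4.3 = 1.3234; wedge = 192.475 − 176.872 = 15.603.
Welfare loss = ½ × 1.3234 × 15.603 = £10.32.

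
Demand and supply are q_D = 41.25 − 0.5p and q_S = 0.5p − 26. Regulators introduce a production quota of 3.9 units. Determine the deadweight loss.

27.75

In inverse form: demand p = 82.5 − 2q, supply p = 52 + 2q.
Competitive equilibrium: 82.5 − 2q = 52 + 2q → q* = 7.625, p* = 67.25.
At q = 3.9: demand price = 82.5 − 2·3.9 = 74.7; supply price = 52 + 2·3.9 = 59.8.
Δq = 7.625 − 3.9 = 3.725; wedge = 74.7 − 59.8 = 14.9.
The triangle = ½ × 3.725 × 14.9 = 27.75.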